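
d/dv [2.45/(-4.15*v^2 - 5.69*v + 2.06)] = (20.335*v + 13.9405)/(4.15*v^2 + 5.69*v - 2.06)^2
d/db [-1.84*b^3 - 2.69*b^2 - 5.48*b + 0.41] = -5.52*b^2 - 5.38*b - 5.48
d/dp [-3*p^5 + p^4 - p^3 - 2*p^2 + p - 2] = -15*p^4 + 4*p^3 - 3*p^2 - 4*p + 1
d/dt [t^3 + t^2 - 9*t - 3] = 3*t^2 + 2*t - 9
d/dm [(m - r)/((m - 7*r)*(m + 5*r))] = ((-m + r)*(m - 7*r) + (-m + r)*(m + 5*r) + (m - 7*r)*(m + 5*r))/((m - 7*r)^2*(m + 5*r)^2)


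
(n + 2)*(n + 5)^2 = n^3 + 12*n^2 + 45*n + 50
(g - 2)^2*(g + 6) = g^3 + 2*g^2 - 20*g + 24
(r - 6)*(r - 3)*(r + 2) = r^3 - 7*r^2 + 36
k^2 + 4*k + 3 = (k + 1)*(k + 3)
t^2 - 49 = (t - 7)*(t + 7)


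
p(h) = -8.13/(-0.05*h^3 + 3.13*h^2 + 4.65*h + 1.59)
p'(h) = -8.13*(0.15*h^2 - 6.26*h - 4.65)/(-0.05*h^3 + 3.13*h^2 + 4.65*h + 1.59)^2 = (-1.2195*h^2 + 50.8938*h + 37.8045)/(-0.05*h^3 + 3.13*h^2 + 4.65*h + 1.59)^2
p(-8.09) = -0.04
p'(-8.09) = -0.01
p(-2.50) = -0.79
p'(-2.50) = -0.91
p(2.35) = -0.28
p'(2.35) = 0.18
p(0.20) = -3.07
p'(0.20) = 6.85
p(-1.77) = -2.36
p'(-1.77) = -4.73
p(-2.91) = -0.51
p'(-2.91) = -0.48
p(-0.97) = -115.89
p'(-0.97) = -2582.73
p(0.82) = -1.09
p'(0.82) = 1.41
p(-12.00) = -0.02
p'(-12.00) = -0.00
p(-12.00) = -0.02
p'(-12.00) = -0.00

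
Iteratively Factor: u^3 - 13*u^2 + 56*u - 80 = (u - 4)*(u^2 - 9*u + 20) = (u - 5)*(u - 4)*(u - 4)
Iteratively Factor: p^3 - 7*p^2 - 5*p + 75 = (p - 5)*(p^2 - 2*p - 15) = (p - 5)^2*(p + 3)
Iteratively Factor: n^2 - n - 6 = (n + 2)*(n - 3)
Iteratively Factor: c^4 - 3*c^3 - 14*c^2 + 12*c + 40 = (c - 5)*(c^3 + 2*c^2 - 4*c - 8) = (c - 5)*(c - 2)*(c^2 + 4*c + 4) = (c - 5)*(c - 2)*(c + 2)*(c + 2)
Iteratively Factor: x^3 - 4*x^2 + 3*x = (x)*(x^2 - 4*x + 3) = x*(x - 1)*(x - 3)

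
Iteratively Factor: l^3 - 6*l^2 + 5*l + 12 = (l + 1)*(l^2 - 7*l + 12) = (l - 3)*(l + 1)*(l - 4)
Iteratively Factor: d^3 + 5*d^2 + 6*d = (d)*(d^2 + 5*d + 6) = d*(d + 2)*(d + 3)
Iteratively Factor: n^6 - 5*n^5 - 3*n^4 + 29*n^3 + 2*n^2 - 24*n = (n - 3)*(n^5 - 2*n^4 - 9*n^3 + 2*n^2 + 8*n) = (n - 3)*(n + 1)*(n^4 - 3*n^3 - 6*n^2 + 8*n) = (n - 3)*(n + 1)*(n + 2)*(n^3 - 5*n^2 + 4*n) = (n - 4)*(n - 3)*(n + 1)*(n + 2)*(n^2 - n) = (n - 4)*(n - 3)*(n - 1)*(n + 1)*(n + 2)*(n)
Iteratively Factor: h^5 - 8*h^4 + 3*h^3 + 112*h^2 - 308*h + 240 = (h - 5)*(h^4 - 3*h^3 - 12*h^2 + 52*h - 48) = (h - 5)*(h - 3)*(h^3 - 12*h + 16) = (h - 5)*(h - 3)*(h + 4)*(h^2 - 4*h + 4) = (h - 5)*(h - 3)*(h - 2)*(h + 4)*(h - 2)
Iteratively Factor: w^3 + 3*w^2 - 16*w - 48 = (w + 3)*(w^2 - 16) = (w - 4)*(w + 3)*(w + 4)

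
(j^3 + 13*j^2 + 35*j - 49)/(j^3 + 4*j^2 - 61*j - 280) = (j^2 + 6*j - 7)/(j^2 - 3*j - 40)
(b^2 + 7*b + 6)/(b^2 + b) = (b + 6)/b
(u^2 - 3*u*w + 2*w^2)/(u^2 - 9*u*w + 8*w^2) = (u - 2*w)/(u - 8*w)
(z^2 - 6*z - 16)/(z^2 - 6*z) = (z^2 - 6*z - 16)/(z*(z - 6))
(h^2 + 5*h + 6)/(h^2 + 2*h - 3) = (h + 2)/(h - 1)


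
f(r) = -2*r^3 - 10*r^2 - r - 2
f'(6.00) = -337.00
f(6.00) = -800.00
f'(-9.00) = -307.00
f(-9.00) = 655.00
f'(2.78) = -102.97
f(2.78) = -125.03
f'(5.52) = -294.22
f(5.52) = -648.62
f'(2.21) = -74.50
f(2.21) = -74.64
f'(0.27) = -6.84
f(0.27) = -3.04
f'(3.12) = -121.81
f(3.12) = -163.21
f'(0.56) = -14.08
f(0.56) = -6.05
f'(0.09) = -2.85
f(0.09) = -2.17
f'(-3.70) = -9.14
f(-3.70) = -33.89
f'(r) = -6*r^2 - 20*r - 1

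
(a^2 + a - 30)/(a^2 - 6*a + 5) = (a + 6)/(a - 1)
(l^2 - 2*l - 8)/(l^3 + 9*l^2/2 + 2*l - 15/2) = 2*(l^2 - 2*l - 8)/(2*l^3 + 9*l^2 + 4*l - 15)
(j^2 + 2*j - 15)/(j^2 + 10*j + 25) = (j - 3)/(j + 5)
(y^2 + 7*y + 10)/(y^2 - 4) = (y + 5)/(y - 2)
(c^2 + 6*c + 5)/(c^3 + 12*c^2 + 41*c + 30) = 1/(c + 6)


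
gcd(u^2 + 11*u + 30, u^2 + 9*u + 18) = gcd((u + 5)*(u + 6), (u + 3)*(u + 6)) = u + 6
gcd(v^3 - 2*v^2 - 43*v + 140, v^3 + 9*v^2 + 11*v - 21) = v + 7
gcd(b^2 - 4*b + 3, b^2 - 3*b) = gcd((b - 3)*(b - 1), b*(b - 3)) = b - 3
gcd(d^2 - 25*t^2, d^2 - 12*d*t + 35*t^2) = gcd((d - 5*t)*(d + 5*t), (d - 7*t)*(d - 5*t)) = -d + 5*t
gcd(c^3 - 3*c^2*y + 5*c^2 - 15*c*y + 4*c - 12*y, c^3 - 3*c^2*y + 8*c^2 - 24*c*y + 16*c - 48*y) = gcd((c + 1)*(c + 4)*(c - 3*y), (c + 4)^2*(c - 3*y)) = -c^2 + 3*c*y - 4*c + 12*y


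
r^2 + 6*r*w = r*(r + 6*w)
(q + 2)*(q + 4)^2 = q^3 + 10*q^2 + 32*q + 32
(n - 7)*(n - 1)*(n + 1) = n^3 - 7*n^2 - n + 7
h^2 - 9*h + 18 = (h - 6)*(h - 3)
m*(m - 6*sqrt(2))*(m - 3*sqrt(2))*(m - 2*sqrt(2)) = m^4 - 11*sqrt(2)*m^3 + 72*m^2 - 72*sqrt(2)*m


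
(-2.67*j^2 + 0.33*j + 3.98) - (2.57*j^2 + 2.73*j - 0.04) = -5.24*j^2 - 2.4*j + 4.02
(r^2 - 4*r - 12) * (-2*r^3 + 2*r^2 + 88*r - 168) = -2*r^5 + 10*r^4 + 104*r^3 - 544*r^2 - 384*r + 2016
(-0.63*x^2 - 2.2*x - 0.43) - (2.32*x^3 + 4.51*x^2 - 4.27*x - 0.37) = -2.32*x^3 - 5.14*x^2 + 2.07*x - 0.06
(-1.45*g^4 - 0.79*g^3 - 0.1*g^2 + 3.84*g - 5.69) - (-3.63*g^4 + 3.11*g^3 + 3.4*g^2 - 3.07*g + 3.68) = 2.18*g^4 - 3.9*g^3 - 3.5*g^2 + 6.91*g - 9.37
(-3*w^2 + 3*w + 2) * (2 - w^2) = 3*w^4 - 3*w^3 - 8*w^2 + 6*w + 4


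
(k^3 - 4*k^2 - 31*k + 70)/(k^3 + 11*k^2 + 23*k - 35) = (k^2 - 9*k + 14)/(k^2 + 6*k - 7)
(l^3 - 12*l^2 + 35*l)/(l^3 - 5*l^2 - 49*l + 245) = l/(l + 7)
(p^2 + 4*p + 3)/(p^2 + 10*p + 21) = (p + 1)/(p + 7)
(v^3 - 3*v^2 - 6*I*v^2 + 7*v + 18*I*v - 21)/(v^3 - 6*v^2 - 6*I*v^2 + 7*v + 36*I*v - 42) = (v - 3)/(v - 6)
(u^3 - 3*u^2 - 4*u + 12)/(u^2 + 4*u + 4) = (u^2 - 5*u + 6)/(u + 2)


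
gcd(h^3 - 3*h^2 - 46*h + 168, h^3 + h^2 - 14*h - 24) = h - 4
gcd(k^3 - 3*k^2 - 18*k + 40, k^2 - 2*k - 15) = k - 5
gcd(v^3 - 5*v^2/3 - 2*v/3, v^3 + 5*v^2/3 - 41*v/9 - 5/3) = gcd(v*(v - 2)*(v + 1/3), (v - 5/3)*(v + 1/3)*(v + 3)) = v + 1/3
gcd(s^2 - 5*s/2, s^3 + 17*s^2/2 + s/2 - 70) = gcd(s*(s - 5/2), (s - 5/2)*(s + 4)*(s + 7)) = s - 5/2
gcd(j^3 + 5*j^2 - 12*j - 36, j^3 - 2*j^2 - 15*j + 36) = j - 3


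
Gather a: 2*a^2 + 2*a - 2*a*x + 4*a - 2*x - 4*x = 2*a^2 + a*(6 - 2*x) - 6*x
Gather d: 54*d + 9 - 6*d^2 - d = -6*d^2 + 53*d + 9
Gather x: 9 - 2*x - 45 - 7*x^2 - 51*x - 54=-7*x^2 - 53*x - 90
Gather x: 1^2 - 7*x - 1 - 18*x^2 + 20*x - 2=-18*x^2 + 13*x - 2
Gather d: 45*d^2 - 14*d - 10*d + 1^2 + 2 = 45*d^2 - 24*d + 3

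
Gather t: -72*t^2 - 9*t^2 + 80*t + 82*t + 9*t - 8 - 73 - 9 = -81*t^2 + 171*t - 90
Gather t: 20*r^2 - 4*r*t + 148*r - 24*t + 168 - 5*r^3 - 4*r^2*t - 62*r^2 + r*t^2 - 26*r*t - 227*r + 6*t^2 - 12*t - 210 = -5*r^3 - 42*r^2 - 79*r + t^2*(r + 6) + t*(-4*r^2 - 30*r - 36) - 42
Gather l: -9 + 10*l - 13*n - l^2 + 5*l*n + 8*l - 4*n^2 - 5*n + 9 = -l^2 + l*(5*n + 18) - 4*n^2 - 18*n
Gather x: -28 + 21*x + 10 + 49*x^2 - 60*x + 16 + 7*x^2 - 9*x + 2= 56*x^2 - 48*x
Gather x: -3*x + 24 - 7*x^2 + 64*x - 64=-7*x^2 + 61*x - 40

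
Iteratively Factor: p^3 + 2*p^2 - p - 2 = (p + 1)*(p^2 + p - 2) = (p - 1)*(p + 1)*(p + 2)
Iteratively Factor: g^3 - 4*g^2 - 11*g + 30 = (g - 2)*(g^2 - 2*g - 15) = (g - 2)*(g + 3)*(g - 5)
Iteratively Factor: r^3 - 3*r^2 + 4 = (r - 2)*(r^2 - r - 2) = (r - 2)^2*(r + 1)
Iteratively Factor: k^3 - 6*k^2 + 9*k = (k - 3)*(k^2 - 3*k) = k*(k - 3)*(k - 3)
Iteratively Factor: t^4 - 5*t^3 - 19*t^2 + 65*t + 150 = (t - 5)*(t^3 - 19*t - 30) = (t - 5)^2*(t^2 + 5*t + 6) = (t - 5)^2*(t + 3)*(t + 2)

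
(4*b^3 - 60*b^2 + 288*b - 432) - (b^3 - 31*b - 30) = 3*b^3 - 60*b^2 + 319*b - 402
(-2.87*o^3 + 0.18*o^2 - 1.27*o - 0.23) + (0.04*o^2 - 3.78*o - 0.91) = -2.87*o^3 + 0.22*o^2 - 5.05*o - 1.14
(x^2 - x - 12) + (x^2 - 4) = 2*x^2 - x - 16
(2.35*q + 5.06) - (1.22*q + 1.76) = 1.13*q + 3.3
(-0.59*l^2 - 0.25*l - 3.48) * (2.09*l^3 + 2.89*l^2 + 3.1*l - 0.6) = -1.2331*l^5 - 2.2276*l^4 - 9.8247*l^3 - 10.4782*l^2 - 10.638*l + 2.088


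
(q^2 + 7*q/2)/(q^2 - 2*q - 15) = q*(2*q + 7)/(2*(q^2 - 2*q - 15))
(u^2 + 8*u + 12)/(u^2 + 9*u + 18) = (u + 2)/(u + 3)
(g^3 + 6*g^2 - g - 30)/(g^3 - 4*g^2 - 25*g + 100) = (g^2 + g - 6)/(g^2 - 9*g + 20)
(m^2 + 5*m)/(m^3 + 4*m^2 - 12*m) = (m + 5)/(m^2 + 4*m - 12)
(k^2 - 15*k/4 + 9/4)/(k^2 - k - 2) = (-k^2 + 15*k/4 - 9/4)/(-k^2 + k + 2)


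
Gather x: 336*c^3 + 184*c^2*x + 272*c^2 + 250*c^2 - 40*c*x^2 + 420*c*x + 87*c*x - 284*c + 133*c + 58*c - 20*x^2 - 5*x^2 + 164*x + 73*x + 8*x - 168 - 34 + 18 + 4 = 336*c^3 + 522*c^2 - 93*c + x^2*(-40*c - 25) + x*(184*c^2 + 507*c + 245) - 180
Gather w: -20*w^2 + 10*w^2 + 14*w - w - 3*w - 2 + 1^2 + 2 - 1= -10*w^2 + 10*w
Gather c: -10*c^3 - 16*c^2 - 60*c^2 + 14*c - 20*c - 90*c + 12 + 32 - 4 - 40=-10*c^3 - 76*c^2 - 96*c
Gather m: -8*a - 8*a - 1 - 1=-16*a - 2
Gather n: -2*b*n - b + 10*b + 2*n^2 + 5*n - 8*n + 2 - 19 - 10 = 9*b + 2*n^2 + n*(-2*b - 3) - 27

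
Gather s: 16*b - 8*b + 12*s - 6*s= 8*b + 6*s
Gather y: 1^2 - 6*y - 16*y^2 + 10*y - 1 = -16*y^2 + 4*y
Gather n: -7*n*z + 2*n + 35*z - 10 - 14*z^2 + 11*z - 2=n*(2 - 7*z) - 14*z^2 + 46*z - 12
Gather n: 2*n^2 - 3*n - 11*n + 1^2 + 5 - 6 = 2*n^2 - 14*n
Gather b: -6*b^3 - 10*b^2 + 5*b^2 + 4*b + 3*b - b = -6*b^3 - 5*b^2 + 6*b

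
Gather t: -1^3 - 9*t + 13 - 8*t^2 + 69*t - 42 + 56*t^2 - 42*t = 48*t^2 + 18*t - 30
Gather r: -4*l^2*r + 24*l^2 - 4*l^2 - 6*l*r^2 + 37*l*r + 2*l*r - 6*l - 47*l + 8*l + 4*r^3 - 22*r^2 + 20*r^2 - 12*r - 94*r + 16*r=20*l^2 - 45*l + 4*r^3 + r^2*(-6*l - 2) + r*(-4*l^2 + 39*l - 90)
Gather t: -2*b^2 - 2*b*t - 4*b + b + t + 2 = -2*b^2 - 3*b + t*(1 - 2*b) + 2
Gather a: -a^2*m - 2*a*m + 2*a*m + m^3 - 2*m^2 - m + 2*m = -a^2*m + m^3 - 2*m^2 + m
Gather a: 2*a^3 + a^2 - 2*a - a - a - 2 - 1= 2*a^3 + a^2 - 4*a - 3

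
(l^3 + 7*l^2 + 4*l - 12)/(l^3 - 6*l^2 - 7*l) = (-l^3 - 7*l^2 - 4*l + 12)/(l*(-l^2 + 6*l + 7))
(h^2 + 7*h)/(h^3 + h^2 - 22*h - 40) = h*(h + 7)/(h^3 + h^2 - 22*h - 40)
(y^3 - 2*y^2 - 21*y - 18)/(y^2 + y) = y - 3 - 18/y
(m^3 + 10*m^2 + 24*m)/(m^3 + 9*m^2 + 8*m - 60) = m*(m + 4)/(m^2 + 3*m - 10)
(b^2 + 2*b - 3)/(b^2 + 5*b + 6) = (b - 1)/(b + 2)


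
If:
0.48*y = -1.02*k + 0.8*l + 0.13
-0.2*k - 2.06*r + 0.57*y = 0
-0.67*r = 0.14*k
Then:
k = -2.47344559585492*y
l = -2.55364313471503*y - 0.1625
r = 0.516839378238342*y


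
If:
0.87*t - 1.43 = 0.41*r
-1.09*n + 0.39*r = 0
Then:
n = 0.759230252852987*t - 1.24793018572388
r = 2.1219512195122*t - 3.48780487804878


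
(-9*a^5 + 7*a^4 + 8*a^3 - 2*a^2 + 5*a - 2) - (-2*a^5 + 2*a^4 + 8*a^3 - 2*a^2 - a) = -7*a^5 + 5*a^4 + 6*a - 2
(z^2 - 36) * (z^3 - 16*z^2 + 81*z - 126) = z^5 - 16*z^4 + 45*z^3 + 450*z^2 - 2916*z + 4536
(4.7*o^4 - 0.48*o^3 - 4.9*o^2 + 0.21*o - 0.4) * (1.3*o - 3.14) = 6.11*o^5 - 15.382*o^4 - 4.8628*o^3 + 15.659*o^2 - 1.1794*o + 1.256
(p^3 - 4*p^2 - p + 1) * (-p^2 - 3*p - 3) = -p^5 + p^4 + 10*p^3 + 14*p^2 - 3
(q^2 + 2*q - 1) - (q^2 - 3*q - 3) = 5*q + 2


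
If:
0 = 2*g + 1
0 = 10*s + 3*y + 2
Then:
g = -1/2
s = -3*y/10 - 1/5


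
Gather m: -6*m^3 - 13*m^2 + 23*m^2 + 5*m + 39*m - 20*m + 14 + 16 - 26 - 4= -6*m^3 + 10*m^2 + 24*m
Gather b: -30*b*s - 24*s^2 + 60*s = -30*b*s - 24*s^2 + 60*s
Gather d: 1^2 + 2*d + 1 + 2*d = 4*d + 2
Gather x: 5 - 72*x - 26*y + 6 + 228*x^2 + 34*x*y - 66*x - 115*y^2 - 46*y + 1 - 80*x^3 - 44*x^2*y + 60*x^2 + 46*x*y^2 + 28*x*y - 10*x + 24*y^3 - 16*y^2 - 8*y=-80*x^3 + x^2*(288 - 44*y) + x*(46*y^2 + 62*y - 148) + 24*y^3 - 131*y^2 - 80*y + 12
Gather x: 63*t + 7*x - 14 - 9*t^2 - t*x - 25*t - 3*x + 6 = -9*t^2 + 38*t + x*(4 - t) - 8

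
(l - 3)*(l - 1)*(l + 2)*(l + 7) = l^4 + 5*l^3 - 19*l^2 - 29*l + 42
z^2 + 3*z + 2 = (z + 1)*(z + 2)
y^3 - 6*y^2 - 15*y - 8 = (y - 8)*(y + 1)^2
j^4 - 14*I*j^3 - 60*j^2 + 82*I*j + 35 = (j - 7*I)*(j - 5*I)*(j - I)^2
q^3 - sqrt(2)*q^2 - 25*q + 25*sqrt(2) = (q - 5)*(q + 5)*(q - sqrt(2))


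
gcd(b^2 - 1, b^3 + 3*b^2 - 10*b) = 1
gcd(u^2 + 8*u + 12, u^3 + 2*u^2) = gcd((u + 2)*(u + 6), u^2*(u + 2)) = u + 2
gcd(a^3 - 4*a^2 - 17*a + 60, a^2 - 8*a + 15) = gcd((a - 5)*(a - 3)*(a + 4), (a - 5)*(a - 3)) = a^2 - 8*a + 15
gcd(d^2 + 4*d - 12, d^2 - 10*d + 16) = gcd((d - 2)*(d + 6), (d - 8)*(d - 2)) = d - 2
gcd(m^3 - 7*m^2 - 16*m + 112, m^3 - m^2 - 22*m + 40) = m - 4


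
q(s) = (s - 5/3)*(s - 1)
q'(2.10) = 1.53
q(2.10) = 0.48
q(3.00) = 2.67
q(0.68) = 0.32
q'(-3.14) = -8.95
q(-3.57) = 23.93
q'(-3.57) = -9.81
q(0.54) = 0.52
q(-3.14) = 19.90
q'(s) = 2*s - 8/3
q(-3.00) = 18.67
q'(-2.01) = -6.69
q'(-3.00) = -8.67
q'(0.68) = -1.31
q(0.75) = 0.23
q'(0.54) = -1.59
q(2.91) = 2.37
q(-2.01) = 11.07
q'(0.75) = -1.17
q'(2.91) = 3.15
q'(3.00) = 3.33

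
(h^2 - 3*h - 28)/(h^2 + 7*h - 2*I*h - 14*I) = (h^2 - 3*h - 28)/(h^2 + h*(7 - 2*I) - 14*I)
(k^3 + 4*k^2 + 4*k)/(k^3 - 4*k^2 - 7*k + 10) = k*(k + 2)/(k^2 - 6*k + 5)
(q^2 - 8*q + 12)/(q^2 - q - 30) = (q - 2)/(q + 5)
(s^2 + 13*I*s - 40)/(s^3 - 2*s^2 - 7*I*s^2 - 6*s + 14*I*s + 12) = (s^2 + 13*I*s - 40)/(s^3 + s^2*(-2 - 7*I) + s*(-6 + 14*I) + 12)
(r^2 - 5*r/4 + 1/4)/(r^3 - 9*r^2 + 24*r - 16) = (r - 1/4)/(r^2 - 8*r + 16)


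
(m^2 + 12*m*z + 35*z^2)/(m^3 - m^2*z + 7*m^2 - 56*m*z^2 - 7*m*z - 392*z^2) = (-m - 5*z)/(-m^2 + 8*m*z - 7*m + 56*z)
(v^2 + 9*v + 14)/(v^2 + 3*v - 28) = (v + 2)/(v - 4)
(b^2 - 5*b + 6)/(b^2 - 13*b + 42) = (b^2 - 5*b + 6)/(b^2 - 13*b + 42)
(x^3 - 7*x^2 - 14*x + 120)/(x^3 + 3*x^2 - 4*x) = (x^2 - 11*x + 30)/(x*(x - 1))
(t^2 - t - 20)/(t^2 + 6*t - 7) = (t^2 - t - 20)/(t^2 + 6*t - 7)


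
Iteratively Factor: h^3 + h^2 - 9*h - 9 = (h + 3)*(h^2 - 2*h - 3) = (h - 3)*(h + 3)*(h + 1)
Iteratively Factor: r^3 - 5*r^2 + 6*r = (r)*(r^2 - 5*r + 6) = r*(r - 2)*(r - 3)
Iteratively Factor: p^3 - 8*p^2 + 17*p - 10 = (p - 5)*(p^2 - 3*p + 2) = (p - 5)*(p - 1)*(p - 2)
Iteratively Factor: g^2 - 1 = (g + 1)*(g - 1)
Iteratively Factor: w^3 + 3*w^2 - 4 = (w + 2)*(w^2 + w - 2) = (w + 2)^2*(w - 1)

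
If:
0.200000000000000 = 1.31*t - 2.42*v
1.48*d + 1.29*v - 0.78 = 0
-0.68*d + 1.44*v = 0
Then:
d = 0.37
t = 0.48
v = 0.18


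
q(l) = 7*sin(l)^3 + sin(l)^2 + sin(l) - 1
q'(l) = 21*sin(l)^2*cos(l) + 2*sin(l)*cos(l) + cos(l)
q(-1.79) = -7.53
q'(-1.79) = -4.14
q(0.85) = 3.28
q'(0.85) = 9.47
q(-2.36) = -3.65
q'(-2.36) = -7.11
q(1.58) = 8.00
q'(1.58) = -0.22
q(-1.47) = -7.90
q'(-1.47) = 1.99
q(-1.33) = -7.44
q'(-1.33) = 4.50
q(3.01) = -0.84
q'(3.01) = -1.61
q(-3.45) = -0.41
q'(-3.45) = -3.37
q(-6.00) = -0.49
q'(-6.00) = 3.07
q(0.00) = -1.00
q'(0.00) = 1.00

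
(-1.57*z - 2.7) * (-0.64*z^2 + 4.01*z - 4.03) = 1.0048*z^3 - 4.5677*z^2 - 4.4999*z + 10.881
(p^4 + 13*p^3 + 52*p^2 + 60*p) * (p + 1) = p^5 + 14*p^4 + 65*p^3 + 112*p^2 + 60*p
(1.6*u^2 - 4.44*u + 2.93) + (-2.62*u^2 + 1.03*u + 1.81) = -1.02*u^2 - 3.41*u + 4.74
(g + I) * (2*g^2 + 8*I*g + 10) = 2*g^3 + 10*I*g^2 + 2*g + 10*I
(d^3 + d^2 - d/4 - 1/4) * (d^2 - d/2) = d^5 + d^4/2 - 3*d^3/4 - d^2/8 + d/8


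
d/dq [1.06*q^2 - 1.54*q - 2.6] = 2.12*q - 1.54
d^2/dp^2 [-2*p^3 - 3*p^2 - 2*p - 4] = -12*p - 6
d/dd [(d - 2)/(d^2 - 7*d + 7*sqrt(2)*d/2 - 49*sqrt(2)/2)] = 2*(2*d^2 - 14*d + 7*sqrt(2)*d - (d - 2)*(4*d - 14 + 7*sqrt(2)) - 49*sqrt(2))/(2*d^2 - 14*d + 7*sqrt(2)*d - 49*sqrt(2))^2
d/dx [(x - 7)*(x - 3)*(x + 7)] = 3*x^2 - 6*x - 49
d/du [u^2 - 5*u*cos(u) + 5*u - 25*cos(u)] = 5*u*sin(u) + 2*u + 25*sin(u) - 5*cos(u) + 5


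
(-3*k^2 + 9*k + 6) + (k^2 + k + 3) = -2*k^2 + 10*k + 9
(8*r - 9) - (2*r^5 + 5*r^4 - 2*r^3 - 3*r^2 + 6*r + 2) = -2*r^5 - 5*r^4 + 2*r^3 + 3*r^2 + 2*r - 11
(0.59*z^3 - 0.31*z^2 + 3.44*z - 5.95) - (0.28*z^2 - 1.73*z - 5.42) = 0.59*z^3 - 0.59*z^2 + 5.17*z - 0.53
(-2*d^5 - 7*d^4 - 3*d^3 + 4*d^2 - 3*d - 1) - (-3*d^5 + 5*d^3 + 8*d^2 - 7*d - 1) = d^5 - 7*d^4 - 8*d^3 - 4*d^2 + 4*d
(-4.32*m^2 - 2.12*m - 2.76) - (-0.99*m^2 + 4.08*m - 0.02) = -3.33*m^2 - 6.2*m - 2.74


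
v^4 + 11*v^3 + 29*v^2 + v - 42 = (v - 1)*(v + 2)*(v + 3)*(v + 7)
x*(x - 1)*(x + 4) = x^3 + 3*x^2 - 4*x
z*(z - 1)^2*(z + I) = z^4 - 2*z^3 + I*z^3 + z^2 - 2*I*z^2 + I*z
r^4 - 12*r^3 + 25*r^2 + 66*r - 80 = (r - 8)*(r - 5)*(r - 1)*(r + 2)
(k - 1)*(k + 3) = k^2 + 2*k - 3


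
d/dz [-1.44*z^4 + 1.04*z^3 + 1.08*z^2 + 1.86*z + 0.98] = -5.76*z^3 + 3.12*z^2 + 2.16*z + 1.86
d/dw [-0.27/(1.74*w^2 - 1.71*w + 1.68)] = (0.9396*w - 0.4617)/(1.74*w^2 - 1.71*w + 1.68)^2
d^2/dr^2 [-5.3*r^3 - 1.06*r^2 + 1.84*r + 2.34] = -31.8*r - 2.12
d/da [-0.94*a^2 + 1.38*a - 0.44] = 1.38 - 1.88*a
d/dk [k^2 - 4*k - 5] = 2*k - 4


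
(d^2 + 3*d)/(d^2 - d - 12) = d/(d - 4)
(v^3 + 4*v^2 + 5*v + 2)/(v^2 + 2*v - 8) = (v^3 + 4*v^2 + 5*v + 2)/(v^2 + 2*v - 8)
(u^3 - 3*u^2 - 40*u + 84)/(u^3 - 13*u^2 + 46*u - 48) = (u^2 - u - 42)/(u^2 - 11*u + 24)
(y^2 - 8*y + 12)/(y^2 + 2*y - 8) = (y - 6)/(y + 4)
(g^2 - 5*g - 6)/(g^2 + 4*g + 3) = (g - 6)/(g + 3)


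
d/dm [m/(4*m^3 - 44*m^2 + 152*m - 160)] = (m^3 - 11*m^2 - m*(3*m^2 - 22*m + 38) + 38*m - 40)/(4*(m^3 - 11*m^2 + 38*m - 40)^2)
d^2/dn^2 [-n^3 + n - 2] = -6*n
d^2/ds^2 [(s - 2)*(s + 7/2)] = 2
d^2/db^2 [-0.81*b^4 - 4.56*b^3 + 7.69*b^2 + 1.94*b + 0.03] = -9.72*b^2 - 27.36*b + 15.38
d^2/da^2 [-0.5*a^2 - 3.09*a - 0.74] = -1.00000000000000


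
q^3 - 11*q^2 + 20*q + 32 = (q - 8)*(q - 4)*(q + 1)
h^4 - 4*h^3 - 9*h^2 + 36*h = h*(h - 4)*(h - 3)*(h + 3)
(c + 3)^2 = c^2 + 6*c + 9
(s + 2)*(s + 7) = s^2 + 9*s + 14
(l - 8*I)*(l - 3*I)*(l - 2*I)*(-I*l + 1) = -I*l^4 - 12*l^3 + 33*I*l^2 + 2*l + 48*I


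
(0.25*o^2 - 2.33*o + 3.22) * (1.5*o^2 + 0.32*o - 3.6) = 0.375*o^4 - 3.415*o^3 + 3.1844*o^2 + 9.4184*o - 11.592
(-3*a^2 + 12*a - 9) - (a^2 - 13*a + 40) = -4*a^2 + 25*a - 49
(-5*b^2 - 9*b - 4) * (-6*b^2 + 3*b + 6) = 30*b^4 + 39*b^3 - 33*b^2 - 66*b - 24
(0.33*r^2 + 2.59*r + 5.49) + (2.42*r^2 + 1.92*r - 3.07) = 2.75*r^2 + 4.51*r + 2.42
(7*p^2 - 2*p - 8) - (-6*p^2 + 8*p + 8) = 13*p^2 - 10*p - 16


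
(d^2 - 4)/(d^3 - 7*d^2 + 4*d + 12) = (d + 2)/(d^2 - 5*d - 6)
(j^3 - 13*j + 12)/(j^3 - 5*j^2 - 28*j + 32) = (j - 3)/(j - 8)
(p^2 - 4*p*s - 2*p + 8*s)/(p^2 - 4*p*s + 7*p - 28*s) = (p - 2)/(p + 7)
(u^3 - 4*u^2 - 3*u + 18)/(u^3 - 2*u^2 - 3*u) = (u^2 - u - 6)/(u*(u + 1))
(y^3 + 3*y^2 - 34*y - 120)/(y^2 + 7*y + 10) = (y^2 - 2*y - 24)/(y + 2)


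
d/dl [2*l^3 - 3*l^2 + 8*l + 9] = 6*l^2 - 6*l + 8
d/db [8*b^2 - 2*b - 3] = 16*b - 2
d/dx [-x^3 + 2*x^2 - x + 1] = -3*x^2 + 4*x - 1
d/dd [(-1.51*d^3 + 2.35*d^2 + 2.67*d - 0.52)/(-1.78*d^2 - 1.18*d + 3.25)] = (2.6878*d^4 + 3.5636*d^3 - 12.7429*d^2 + 13.4238*d + 8.0639)/(3.1684*d^4 + 4.2008*d^3 - 10.1776*d^2 - 7.67*d + 10.5625)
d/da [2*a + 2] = 2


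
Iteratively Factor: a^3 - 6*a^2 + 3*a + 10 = (a - 2)*(a^2 - 4*a - 5) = (a - 5)*(a - 2)*(a + 1)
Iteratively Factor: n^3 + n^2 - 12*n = (n - 3)*(n^2 + 4*n) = n*(n - 3)*(n + 4)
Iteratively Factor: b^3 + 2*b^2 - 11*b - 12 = (b + 1)*(b^2 + b - 12) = (b + 1)*(b + 4)*(b - 3)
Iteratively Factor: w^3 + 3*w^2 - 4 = (w - 1)*(w^2 + 4*w + 4) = (w - 1)*(w + 2)*(w + 2)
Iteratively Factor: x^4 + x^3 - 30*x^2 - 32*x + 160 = (x + 4)*(x^3 - 3*x^2 - 18*x + 40) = (x + 4)^2*(x^2 - 7*x + 10) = (x - 2)*(x + 4)^2*(x - 5)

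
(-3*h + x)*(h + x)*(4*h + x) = -12*h^3 - 11*h^2*x + 2*h*x^2 + x^3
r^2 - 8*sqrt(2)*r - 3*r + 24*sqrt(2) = (r - 3)*(r - 8*sqrt(2))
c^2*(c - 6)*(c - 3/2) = c^4 - 15*c^3/2 + 9*c^2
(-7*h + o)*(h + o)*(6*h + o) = -42*h^3 - 43*h^2*o + o^3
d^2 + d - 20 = (d - 4)*(d + 5)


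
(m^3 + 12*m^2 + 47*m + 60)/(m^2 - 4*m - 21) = (m^2 + 9*m + 20)/(m - 7)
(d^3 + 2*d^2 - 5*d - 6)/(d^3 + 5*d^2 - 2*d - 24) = (d + 1)/(d + 4)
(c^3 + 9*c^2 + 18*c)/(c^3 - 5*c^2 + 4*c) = (c^2 + 9*c + 18)/(c^2 - 5*c + 4)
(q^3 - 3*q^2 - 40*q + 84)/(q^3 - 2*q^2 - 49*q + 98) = (q + 6)/(q + 7)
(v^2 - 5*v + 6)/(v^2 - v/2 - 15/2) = 2*(v - 2)/(2*v + 5)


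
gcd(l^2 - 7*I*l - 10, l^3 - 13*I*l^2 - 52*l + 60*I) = l^2 - 7*I*l - 10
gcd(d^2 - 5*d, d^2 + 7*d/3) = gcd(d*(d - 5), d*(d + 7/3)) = d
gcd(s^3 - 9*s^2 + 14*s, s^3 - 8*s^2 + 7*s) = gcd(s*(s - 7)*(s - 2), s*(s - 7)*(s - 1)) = s^2 - 7*s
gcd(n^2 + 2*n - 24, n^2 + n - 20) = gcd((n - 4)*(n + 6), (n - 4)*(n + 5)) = n - 4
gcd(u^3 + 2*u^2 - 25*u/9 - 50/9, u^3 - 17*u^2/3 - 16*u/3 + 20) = u^2 + u/3 - 10/3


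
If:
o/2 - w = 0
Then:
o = 2*w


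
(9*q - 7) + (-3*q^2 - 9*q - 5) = -3*q^2 - 12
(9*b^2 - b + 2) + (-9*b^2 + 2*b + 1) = b + 3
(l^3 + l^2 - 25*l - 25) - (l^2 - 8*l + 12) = l^3 - 17*l - 37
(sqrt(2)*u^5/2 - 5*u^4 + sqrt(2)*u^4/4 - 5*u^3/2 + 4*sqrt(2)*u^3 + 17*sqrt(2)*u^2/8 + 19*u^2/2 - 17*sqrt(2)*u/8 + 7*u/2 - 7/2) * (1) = sqrt(2)*u^5/2 - 5*u^4 + sqrt(2)*u^4/4 - 5*u^3/2 + 4*sqrt(2)*u^3 + 17*sqrt(2)*u^2/8 + 19*u^2/2 - 17*sqrt(2)*u/8 + 7*u/2 - 7/2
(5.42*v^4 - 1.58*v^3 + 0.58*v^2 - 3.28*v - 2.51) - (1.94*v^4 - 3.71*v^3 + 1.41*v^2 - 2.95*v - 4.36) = 3.48*v^4 + 2.13*v^3 - 0.83*v^2 - 0.33*v + 1.85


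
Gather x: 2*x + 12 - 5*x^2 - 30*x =-5*x^2 - 28*x + 12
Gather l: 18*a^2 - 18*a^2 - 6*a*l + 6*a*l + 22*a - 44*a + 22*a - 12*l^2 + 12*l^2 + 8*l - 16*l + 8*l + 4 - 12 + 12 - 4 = 0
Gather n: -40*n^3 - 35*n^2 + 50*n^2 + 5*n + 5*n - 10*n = -40*n^3 + 15*n^2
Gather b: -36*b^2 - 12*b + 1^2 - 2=-36*b^2 - 12*b - 1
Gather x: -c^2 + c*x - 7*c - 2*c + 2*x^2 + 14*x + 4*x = -c^2 - 9*c + 2*x^2 + x*(c + 18)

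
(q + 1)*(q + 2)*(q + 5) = q^3 + 8*q^2 + 17*q + 10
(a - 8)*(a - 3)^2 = a^3 - 14*a^2 + 57*a - 72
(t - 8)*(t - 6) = t^2 - 14*t + 48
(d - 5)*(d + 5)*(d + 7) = d^3 + 7*d^2 - 25*d - 175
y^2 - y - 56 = (y - 8)*(y + 7)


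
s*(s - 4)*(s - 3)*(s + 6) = s^4 - s^3 - 30*s^2 + 72*s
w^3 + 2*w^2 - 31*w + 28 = (w - 4)*(w - 1)*(w + 7)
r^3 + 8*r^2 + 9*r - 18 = (r - 1)*(r + 3)*(r + 6)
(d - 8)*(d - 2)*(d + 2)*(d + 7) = d^4 - d^3 - 60*d^2 + 4*d + 224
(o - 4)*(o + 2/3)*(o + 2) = o^3 - 4*o^2/3 - 28*o/3 - 16/3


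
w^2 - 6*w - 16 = (w - 8)*(w + 2)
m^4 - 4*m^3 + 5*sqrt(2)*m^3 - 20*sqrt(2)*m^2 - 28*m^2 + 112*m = m*(m - 4)*(m - 2*sqrt(2))*(m + 7*sqrt(2))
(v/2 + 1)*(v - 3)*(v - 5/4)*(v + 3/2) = v^4/2 - 3*v^3/8 - 65*v^2/16 + 3*v/16 + 45/8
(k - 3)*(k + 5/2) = k^2 - k/2 - 15/2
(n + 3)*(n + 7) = n^2 + 10*n + 21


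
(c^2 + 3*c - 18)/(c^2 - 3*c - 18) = (-c^2 - 3*c + 18)/(-c^2 + 3*c + 18)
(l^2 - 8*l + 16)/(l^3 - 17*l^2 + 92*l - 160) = (l - 4)/(l^2 - 13*l + 40)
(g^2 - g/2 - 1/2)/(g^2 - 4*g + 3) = (g + 1/2)/(g - 3)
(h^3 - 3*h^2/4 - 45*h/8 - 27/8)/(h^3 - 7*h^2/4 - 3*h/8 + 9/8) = (2*h^2 - 3*h - 9)/(2*h^2 - 5*h + 3)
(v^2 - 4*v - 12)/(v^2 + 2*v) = (v - 6)/v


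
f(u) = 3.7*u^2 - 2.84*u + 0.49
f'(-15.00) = -113.84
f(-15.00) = 875.59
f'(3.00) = 19.36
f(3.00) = 25.27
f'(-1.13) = -11.20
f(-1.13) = 8.42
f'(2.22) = 13.59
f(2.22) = 12.42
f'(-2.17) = -18.90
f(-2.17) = 24.08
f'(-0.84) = -9.06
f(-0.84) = 5.49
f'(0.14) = -1.80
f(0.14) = 0.16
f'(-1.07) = -10.76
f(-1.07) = 7.76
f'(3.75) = 24.91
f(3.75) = 41.87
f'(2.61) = 16.47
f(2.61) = 18.28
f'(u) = 7.4*u - 2.84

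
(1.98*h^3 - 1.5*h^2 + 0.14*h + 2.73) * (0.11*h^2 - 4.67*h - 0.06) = 0.2178*h^5 - 9.4116*h^4 + 6.9016*h^3 - 0.2635*h^2 - 12.7575*h - 0.1638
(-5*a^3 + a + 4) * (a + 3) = -5*a^4 - 15*a^3 + a^2 + 7*a + 12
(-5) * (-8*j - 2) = 40*j + 10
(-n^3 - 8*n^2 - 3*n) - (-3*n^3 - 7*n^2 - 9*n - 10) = 2*n^3 - n^2 + 6*n + 10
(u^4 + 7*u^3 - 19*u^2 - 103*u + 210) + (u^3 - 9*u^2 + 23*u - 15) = u^4 + 8*u^3 - 28*u^2 - 80*u + 195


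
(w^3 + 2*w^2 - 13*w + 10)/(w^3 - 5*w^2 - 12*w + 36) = (w^2 + 4*w - 5)/(w^2 - 3*w - 18)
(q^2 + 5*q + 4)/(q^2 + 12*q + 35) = (q^2 + 5*q + 4)/(q^2 + 12*q + 35)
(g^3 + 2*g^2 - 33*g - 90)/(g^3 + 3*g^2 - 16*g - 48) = (g^2 - g - 30)/(g^2 - 16)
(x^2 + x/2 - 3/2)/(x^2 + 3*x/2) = (x - 1)/x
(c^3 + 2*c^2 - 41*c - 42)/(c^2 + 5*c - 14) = (c^2 - 5*c - 6)/(c - 2)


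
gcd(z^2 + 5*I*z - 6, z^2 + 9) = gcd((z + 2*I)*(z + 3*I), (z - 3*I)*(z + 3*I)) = z + 3*I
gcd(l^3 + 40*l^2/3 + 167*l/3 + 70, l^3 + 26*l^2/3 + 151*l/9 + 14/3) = l^2 + 25*l/3 + 14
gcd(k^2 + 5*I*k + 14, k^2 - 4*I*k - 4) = k - 2*I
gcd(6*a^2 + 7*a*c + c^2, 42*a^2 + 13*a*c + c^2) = 6*a + c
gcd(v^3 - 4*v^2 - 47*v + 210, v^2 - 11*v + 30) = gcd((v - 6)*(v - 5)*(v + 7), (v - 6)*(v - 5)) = v^2 - 11*v + 30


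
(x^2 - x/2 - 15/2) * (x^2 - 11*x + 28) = x^4 - 23*x^3/2 + 26*x^2 + 137*x/2 - 210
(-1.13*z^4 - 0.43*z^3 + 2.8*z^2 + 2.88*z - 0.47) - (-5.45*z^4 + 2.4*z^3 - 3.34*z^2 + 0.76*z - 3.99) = 4.32*z^4 - 2.83*z^3 + 6.14*z^2 + 2.12*z + 3.52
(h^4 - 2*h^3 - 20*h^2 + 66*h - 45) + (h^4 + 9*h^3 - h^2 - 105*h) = 2*h^4 + 7*h^3 - 21*h^2 - 39*h - 45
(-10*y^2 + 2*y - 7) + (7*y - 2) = -10*y^2 + 9*y - 9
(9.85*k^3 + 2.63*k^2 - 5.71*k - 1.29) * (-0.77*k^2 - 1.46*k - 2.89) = -7.5845*k^5 - 16.4061*k^4 - 27.9096*k^3 + 1.7292*k^2 + 18.3853*k + 3.7281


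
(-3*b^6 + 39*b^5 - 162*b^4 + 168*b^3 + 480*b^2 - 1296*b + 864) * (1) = -3*b^6 + 39*b^5 - 162*b^4 + 168*b^3 + 480*b^2 - 1296*b + 864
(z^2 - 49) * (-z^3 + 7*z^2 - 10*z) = -z^5 + 7*z^4 + 39*z^3 - 343*z^2 + 490*z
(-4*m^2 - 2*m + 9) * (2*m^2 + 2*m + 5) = -8*m^4 - 12*m^3 - 6*m^2 + 8*m + 45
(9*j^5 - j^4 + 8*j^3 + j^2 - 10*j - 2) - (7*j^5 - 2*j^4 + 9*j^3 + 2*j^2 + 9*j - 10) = 2*j^5 + j^4 - j^3 - j^2 - 19*j + 8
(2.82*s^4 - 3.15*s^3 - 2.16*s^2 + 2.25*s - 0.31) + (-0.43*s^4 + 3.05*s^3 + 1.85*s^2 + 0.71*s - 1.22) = 2.39*s^4 - 0.1*s^3 - 0.31*s^2 + 2.96*s - 1.53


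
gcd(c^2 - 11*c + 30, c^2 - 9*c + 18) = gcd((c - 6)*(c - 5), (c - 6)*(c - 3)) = c - 6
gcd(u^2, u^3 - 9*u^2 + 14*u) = u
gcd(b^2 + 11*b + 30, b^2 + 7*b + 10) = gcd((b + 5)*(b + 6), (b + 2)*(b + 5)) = b + 5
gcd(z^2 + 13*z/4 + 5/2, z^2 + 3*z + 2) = z + 2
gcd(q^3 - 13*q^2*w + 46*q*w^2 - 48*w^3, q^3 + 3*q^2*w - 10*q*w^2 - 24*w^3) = q - 3*w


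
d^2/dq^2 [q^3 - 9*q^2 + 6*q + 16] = 6*q - 18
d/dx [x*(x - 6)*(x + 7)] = 3*x^2 + 2*x - 42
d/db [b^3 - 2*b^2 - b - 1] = 3*b^2 - 4*b - 1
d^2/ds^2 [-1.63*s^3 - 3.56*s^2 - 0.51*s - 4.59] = -9.78*s - 7.12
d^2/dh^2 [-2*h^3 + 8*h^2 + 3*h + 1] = 16 - 12*h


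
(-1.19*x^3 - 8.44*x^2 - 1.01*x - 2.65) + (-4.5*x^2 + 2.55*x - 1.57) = -1.19*x^3 - 12.94*x^2 + 1.54*x - 4.22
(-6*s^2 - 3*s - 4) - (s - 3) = -6*s^2 - 4*s - 1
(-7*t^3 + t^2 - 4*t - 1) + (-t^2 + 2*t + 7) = -7*t^3 - 2*t + 6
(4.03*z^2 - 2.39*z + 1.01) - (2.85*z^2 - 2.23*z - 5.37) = 1.18*z^2 - 0.16*z + 6.38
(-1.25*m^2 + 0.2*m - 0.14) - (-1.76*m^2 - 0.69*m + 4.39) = 0.51*m^2 + 0.89*m - 4.53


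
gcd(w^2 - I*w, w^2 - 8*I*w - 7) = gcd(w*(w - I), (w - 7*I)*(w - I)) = w - I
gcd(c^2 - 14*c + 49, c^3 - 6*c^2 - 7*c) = c - 7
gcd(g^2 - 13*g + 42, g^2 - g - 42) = g - 7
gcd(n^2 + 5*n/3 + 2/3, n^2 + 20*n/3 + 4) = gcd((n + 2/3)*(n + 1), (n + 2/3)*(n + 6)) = n + 2/3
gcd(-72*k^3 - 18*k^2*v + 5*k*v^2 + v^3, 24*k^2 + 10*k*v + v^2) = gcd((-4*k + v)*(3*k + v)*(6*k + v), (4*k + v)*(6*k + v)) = 6*k + v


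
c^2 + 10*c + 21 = (c + 3)*(c + 7)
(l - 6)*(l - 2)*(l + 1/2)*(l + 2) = l^4 - 11*l^3/2 - 7*l^2 + 22*l + 12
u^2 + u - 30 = (u - 5)*(u + 6)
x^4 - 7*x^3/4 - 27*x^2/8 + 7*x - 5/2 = (x - 2)*(x - 5/4)*(x - 1/2)*(x + 2)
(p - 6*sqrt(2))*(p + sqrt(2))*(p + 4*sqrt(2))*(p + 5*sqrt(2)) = p^4 + 4*sqrt(2)*p^3 - 62*p^2 - 308*sqrt(2)*p - 480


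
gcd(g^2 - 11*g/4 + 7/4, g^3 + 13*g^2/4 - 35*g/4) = g - 7/4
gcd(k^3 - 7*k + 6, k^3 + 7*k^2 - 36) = k^2 + k - 6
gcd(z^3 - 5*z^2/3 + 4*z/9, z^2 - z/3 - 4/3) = z - 4/3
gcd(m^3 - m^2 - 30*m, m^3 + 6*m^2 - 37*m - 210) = m^2 - m - 30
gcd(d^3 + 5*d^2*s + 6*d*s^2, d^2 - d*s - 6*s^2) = d + 2*s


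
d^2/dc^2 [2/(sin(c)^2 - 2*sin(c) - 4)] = 4*(2*sin(c)^4 - 3*sin(c)^3 + 7*sin(c)^2 + 2*sin(c) - 8)/(2*sin(c) + cos(c)^2 + 3)^3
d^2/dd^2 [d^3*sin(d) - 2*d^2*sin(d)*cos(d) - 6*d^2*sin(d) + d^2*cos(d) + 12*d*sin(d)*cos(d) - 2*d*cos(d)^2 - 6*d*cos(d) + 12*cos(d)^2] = -d^3*sin(d) + 6*d^2*sin(d) + 4*d^2*sin(2*d) + 5*d^2*cos(d) + 2*d*sin(d) - 24*d*sin(2*d) - 18*d*cos(d) - 4*d*cos(2*d) + 2*sin(2*d) + 2*cos(d)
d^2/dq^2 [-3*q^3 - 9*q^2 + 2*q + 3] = -18*q - 18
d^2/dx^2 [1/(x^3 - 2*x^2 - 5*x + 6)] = 2*((2 - 3*x)*(x^3 - 2*x^2 - 5*x + 6) + (-3*x^2 + 4*x + 5)^2)/(x^3 - 2*x^2 - 5*x + 6)^3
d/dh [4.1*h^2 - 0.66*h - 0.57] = 8.2*h - 0.66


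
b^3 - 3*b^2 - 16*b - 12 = (b - 6)*(b + 1)*(b + 2)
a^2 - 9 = (a - 3)*(a + 3)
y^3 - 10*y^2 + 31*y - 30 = (y - 5)*(y - 3)*(y - 2)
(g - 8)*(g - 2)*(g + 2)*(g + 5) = g^4 - 3*g^3 - 44*g^2 + 12*g + 160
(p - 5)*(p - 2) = p^2 - 7*p + 10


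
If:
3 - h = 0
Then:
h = 3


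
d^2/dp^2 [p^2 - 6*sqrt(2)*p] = 2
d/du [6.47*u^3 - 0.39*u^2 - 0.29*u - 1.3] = 19.41*u^2 - 0.78*u - 0.29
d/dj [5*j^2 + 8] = 10*j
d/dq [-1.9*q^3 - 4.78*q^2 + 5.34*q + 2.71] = -5.7*q^2 - 9.56*q + 5.34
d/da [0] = 0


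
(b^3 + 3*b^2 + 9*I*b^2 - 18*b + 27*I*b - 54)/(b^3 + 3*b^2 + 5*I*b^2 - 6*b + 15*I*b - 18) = (b + 6*I)/(b + 2*I)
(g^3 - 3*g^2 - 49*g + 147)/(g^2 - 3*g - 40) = (-g^3 + 3*g^2 + 49*g - 147)/(-g^2 + 3*g + 40)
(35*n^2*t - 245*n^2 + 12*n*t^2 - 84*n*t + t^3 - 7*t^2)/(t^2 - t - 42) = (35*n^2 + 12*n*t + t^2)/(t + 6)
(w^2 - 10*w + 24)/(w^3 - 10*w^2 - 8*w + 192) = (w - 4)/(w^2 - 4*w - 32)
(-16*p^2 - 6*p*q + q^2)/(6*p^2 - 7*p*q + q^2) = (-16*p^2 - 6*p*q + q^2)/(6*p^2 - 7*p*q + q^2)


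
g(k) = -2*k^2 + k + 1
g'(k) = 1 - 4*k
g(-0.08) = 0.91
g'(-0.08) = 1.32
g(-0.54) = -0.12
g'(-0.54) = 3.16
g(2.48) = -8.82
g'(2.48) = -8.92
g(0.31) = 1.12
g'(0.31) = -0.24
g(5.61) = -56.33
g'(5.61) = -21.44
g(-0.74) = -0.84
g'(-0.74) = 3.96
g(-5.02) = -54.42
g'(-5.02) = 21.08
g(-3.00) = -20.00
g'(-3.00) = 13.00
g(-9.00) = -170.00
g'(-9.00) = 37.00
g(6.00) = -65.00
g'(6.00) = -23.00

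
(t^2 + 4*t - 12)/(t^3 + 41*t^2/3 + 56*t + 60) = 3*(t - 2)/(3*t^2 + 23*t + 30)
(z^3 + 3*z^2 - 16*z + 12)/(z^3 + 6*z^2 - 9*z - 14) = (z^2 + 5*z - 6)/(z^2 + 8*z + 7)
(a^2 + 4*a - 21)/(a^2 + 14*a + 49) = (a - 3)/(a + 7)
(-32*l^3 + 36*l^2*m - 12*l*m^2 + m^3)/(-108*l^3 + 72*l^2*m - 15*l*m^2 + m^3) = (32*l^3 - 36*l^2*m + 12*l*m^2 - m^3)/(108*l^3 - 72*l^2*m + 15*l*m^2 - m^3)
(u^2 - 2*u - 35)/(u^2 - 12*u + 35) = (u + 5)/(u - 5)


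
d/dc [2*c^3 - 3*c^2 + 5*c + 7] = 6*c^2 - 6*c + 5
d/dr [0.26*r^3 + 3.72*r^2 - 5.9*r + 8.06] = 0.78*r^2 + 7.44*r - 5.9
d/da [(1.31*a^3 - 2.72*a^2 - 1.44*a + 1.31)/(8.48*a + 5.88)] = (22.2176*a^3 + 0.0427999999999962*a^2 - 31.9872*a - 19.576)/(71.9104*a^2 + 99.7248*a + 34.5744)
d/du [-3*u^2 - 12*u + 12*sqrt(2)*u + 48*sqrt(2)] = -6*u - 12 + 12*sqrt(2)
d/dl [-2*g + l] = 1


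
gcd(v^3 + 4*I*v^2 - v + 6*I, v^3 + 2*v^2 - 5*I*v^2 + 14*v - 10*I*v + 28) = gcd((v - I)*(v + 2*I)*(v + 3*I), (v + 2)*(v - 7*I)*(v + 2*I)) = v + 2*I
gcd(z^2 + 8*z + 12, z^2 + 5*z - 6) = z + 6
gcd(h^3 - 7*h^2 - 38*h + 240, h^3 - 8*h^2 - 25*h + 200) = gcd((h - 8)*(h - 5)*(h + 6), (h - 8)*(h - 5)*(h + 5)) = h^2 - 13*h + 40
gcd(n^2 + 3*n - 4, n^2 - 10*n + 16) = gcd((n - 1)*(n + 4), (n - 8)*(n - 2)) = 1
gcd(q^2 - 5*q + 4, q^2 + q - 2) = q - 1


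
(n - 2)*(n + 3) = n^2 + n - 6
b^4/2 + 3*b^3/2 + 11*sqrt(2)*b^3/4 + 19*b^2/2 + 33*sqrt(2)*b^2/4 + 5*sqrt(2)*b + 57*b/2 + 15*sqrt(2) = (b/2 + sqrt(2))*(b + 3)*(b + sqrt(2))*(b + 5*sqrt(2)/2)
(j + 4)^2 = j^2 + 8*j + 16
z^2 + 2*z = z*(z + 2)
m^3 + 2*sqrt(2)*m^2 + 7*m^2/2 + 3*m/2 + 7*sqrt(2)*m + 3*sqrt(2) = (m + 1/2)*(m + 3)*(m + 2*sqrt(2))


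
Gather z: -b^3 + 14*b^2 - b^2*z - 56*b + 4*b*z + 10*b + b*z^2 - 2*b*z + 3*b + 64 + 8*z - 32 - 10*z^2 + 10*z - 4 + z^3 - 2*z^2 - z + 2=-b^3 + 14*b^2 - 43*b + z^3 + z^2*(b - 12) + z*(-b^2 + 2*b + 17) + 30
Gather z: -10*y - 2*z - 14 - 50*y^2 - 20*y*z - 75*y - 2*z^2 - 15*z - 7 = -50*y^2 - 85*y - 2*z^2 + z*(-20*y - 17) - 21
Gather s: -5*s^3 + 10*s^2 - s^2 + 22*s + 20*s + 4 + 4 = -5*s^3 + 9*s^2 + 42*s + 8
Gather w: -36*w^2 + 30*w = -36*w^2 + 30*w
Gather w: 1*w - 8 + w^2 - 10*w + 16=w^2 - 9*w + 8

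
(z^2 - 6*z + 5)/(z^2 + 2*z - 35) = (z - 1)/(z + 7)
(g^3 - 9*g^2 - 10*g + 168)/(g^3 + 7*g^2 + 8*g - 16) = (g^2 - 13*g + 42)/(g^2 + 3*g - 4)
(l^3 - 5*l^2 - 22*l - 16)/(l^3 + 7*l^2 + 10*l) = (l^2 - 7*l - 8)/(l*(l + 5))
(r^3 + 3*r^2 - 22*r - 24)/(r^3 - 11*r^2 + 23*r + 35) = (r^2 + 2*r - 24)/(r^2 - 12*r + 35)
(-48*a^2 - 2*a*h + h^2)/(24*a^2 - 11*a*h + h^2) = (-6*a - h)/(3*a - h)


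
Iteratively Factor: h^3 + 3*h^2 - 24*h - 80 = (h + 4)*(h^2 - h - 20) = (h - 5)*(h + 4)*(h + 4)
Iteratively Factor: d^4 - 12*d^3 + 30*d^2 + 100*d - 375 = (d - 5)*(d^3 - 7*d^2 - 5*d + 75) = (d - 5)^2*(d^2 - 2*d - 15) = (d - 5)^3*(d + 3)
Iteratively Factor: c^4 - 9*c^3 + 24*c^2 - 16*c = (c)*(c^3 - 9*c^2 + 24*c - 16) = c*(c - 1)*(c^2 - 8*c + 16) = c*(c - 4)*(c - 1)*(c - 4)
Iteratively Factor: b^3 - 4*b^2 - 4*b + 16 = (b + 2)*(b^2 - 6*b + 8) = (b - 4)*(b + 2)*(b - 2)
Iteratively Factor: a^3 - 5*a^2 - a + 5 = (a - 5)*(a^2 - 1) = (a - 5)*(a - 1)*(a + 1)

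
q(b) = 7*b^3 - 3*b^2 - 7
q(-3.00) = -223.00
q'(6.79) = 927.45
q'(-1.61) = 64.09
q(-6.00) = -1627.00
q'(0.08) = -0.35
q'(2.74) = 141.22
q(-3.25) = -278.98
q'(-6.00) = 792.00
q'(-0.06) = 0.44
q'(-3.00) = 207.00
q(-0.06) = -7.01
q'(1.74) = 53.14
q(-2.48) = -132.22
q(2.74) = 114.47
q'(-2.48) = 144.04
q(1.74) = 20.79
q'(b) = 21*b^2 - 6*b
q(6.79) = 2046.02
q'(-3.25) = 241.31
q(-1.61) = -43.99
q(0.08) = -7.02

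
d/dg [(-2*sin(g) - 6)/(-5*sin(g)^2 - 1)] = 2*(-5*sin(g)^2 - 30*sin(g) + 1)*cos(g)/(5*sin(g)^2 + 1)^2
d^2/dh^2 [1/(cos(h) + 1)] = (sin(h)^2 + cos(h) + 1)/(cos(h) + 1)^3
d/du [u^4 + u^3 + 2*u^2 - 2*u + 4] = 4*u^3 + 3*u^2 + 4*u - 2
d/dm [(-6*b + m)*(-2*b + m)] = -8*b + 2*m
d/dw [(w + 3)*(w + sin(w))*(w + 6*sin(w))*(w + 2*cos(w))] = -(w + 3)*(w + sin(w))*(w + 6*sin(w))*(2*sin(w) - 1) + (w + 3)*(w + sin(w))*(w + 2*cos(w))*(6*cos(w) + 1) + (w + 3)*(w + 6*sin(w))*(w + 2*cos(w))*(cos(w) + 1) + (w + sin(w))*(w + 6*sin(w))*(w + 2*cos(w))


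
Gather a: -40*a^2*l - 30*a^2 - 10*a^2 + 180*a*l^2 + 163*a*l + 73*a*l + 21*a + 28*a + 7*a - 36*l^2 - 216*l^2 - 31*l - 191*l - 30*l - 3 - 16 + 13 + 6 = a^2*(-40*l - 40) + a*(180*l^2 + 236*l + 56) - 252*l^2 - 252*l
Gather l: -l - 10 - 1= -l - 11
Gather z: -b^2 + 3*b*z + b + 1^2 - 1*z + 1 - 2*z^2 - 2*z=-b^2 + b - 2*z^2 + z*(3*b - 3) + 2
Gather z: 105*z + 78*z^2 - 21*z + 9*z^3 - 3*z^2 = 9*z^3 + 75*z^2 + 84*z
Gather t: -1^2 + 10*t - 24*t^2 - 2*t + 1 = -24*t^2 + 8*t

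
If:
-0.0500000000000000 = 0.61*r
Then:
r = -0.08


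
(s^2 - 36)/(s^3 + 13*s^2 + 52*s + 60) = (s - 6)/(s^2 + 7*s + 10)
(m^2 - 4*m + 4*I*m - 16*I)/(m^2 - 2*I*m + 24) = (m - 4)/(m - 6*I)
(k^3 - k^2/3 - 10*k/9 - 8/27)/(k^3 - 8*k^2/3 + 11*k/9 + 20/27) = (3*k + 2)/(3*k - 5)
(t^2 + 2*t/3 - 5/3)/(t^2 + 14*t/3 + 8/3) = (3*t^2 + 2*t - 5)/(3*t^2 + 14*t + 8)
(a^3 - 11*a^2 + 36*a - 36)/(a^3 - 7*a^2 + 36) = (a - 2)/(a + 2)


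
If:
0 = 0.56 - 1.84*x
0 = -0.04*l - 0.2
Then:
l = -5.00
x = 0.30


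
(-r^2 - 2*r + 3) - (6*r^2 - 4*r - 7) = -7*r^2 + 2*r + 10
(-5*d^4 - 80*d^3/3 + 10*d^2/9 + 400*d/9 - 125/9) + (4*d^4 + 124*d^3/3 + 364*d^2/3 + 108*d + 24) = -d^4 + 44*d^3/3 + 1102*d^2/9 + 1372*d/9 + 91/9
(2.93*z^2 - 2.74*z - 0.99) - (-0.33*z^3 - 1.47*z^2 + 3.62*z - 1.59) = 0.33*z^3 + 4.4*z^2 - 6.36*z + 0.6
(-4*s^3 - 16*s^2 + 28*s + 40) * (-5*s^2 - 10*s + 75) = 20*s^5 + 120*s^4 - 280*s^3 - 1680*s^2 + 1700*s + 3000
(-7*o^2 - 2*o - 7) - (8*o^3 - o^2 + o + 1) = -8*o^3 - 6*o^2 - 3*o - 8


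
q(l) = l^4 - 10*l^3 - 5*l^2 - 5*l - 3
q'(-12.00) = -11117.00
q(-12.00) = 37353.00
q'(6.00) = -281.00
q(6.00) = -1077.00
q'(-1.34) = -55.09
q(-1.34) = 22.01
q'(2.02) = -114.64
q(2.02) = -99.28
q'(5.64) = -298.06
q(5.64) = -972.46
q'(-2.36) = -201.07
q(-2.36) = 143.42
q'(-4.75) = -1063.06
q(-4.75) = 1488.72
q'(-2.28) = -185.56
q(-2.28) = 127.95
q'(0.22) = -8.61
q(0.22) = -4.45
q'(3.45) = -232.32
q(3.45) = -348.73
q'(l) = 4*l^3 - 30*l^2 - 10*l - 5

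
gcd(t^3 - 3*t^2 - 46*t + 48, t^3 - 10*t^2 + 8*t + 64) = t - 8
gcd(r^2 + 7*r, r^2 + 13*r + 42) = r + 7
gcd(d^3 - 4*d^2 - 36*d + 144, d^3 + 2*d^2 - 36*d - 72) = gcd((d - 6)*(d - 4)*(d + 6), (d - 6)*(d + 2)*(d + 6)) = d^2 - 36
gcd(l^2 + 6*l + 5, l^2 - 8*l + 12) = 1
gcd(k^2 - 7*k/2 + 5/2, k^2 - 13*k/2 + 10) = k - 5/2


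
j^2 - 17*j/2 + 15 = (j - 6)*(j - 5/2)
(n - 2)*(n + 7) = n^2 + 5*n - 14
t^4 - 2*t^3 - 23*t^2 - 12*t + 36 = (t - 6)*(t - 1)*(t + 2)*(t + 3)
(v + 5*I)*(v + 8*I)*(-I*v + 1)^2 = -v^4 - 15*I*v^3 + 67*v^2 + 93*I*v - 40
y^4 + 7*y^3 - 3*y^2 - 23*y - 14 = (y - 2)*(y + 1)^2*(y + 7)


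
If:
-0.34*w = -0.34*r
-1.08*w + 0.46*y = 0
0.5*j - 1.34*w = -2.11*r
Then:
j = -0.655925925925926*y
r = 0.425925925925926*y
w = 0.425925925925926*y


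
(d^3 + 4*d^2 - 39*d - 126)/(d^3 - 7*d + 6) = (d^2 + d - 42)/(d^2 - 3*d + 2)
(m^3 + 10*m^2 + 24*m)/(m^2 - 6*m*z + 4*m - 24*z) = m*(-m - 6)/(-m + 6*z)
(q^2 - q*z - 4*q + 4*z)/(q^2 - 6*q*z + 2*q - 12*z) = (q^2 - q*z - 4*q + 4*z)/(q^2 - 6*q*z + 2*q - 12*z)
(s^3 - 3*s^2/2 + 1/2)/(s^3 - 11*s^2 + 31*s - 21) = (2*s^2 - s - 1)/(2*(s^2 - 10*s + 21))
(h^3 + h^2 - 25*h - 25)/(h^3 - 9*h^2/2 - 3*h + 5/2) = 2*(h + 5)/(2*h - 1)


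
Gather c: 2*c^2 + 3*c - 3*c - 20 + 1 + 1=2*c^2 - 18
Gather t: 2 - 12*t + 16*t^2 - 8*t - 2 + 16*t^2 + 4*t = 32*t^2 - 16*t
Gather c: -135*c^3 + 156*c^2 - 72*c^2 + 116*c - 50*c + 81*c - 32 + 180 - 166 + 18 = -135*c^3 + 84*c^2 + 147*c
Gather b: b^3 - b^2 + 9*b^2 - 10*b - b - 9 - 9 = b^3 + 8*b^2 - 11*b - 18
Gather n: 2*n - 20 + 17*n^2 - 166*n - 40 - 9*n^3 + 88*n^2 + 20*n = -9*n^3 + 105*n^2 - 144*n - 60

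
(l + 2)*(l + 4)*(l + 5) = l^3 + 11*l^2 + 38*l + 40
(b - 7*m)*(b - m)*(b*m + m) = b^3*m - 8*b^2*m^2 + b^2*m + 7*b*m^3 - 8*b*m^2 + 7*m^3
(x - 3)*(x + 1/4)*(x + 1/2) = x^3 - 9*x^2/4 - 17*x/8 - 3/8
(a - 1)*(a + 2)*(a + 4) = a^3 + 5*a^2 + 2*a - 8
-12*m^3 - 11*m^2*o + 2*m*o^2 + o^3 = (-3*m + o)*(m + o)*(4*m + o)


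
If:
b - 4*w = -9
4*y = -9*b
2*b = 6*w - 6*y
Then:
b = -27/26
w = 207/104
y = 243/104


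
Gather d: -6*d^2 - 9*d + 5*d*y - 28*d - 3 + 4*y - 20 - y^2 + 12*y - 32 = -6*d^2 + d*(5*y - 37) - y^2 + 16*y - 55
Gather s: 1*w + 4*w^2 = 4*w^2 + w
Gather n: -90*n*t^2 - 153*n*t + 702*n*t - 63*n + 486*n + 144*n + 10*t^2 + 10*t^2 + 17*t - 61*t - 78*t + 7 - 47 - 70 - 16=n*(-90*t^2 + 549*t + 567) + 20*t^2 - 122*t - 126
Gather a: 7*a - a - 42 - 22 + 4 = 6*a - 60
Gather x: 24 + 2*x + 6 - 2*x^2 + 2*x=-2*x^2 + 4*x + 30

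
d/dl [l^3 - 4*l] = 3*l^2 - 4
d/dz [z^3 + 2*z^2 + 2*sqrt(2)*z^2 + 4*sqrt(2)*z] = 3*z^2 + 4*z + 4*sqrt(2)*z + 4*sqrt(2)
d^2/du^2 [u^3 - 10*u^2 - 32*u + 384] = 6*u - 20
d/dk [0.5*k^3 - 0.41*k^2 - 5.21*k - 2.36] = 1.5*k^2 - 0.82*k - 5.21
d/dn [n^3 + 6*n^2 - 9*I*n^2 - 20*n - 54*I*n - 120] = 3*n^2 + n*(12 - 18*I) - 20 - 54*I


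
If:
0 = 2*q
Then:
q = 0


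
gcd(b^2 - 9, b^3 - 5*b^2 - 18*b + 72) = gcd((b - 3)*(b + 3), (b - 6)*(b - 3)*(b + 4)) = b - 3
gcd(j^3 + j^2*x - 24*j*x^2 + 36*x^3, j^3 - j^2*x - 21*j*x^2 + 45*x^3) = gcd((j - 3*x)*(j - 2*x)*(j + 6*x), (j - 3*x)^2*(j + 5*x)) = -j + 3*x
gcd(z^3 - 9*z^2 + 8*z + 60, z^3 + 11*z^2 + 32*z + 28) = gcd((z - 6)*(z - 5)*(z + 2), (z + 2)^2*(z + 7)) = z + 2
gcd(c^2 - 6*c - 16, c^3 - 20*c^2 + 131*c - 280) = c - 8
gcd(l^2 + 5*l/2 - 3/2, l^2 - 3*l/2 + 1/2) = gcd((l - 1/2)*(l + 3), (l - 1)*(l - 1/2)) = l - 1/2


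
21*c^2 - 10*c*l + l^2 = (-7*c + l)*(-3*c + l)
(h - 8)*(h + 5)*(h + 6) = h^3 + 3*h^2 - 58*h - 240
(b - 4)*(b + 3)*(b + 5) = b^3 + 4*b^2 - 17*b - 60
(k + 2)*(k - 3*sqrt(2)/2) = k^2 - 3*sqrt(2)*k/2 + 2*k - 3*sqrt(2)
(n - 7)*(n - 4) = n^2 - 11*n + 28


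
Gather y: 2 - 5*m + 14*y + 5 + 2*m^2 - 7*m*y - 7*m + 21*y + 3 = 2*m^2 - 12*m + y*(35 - 7*m) + 10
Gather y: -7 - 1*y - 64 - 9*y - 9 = -10*y - 80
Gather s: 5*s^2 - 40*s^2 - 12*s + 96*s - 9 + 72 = -35*s^2 + 84*s + 63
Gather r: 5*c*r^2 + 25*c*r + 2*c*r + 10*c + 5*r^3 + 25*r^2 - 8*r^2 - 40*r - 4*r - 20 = 10*c + 5*r^3 + r^2*(5*c + 17) + r*(27*c - 44) - 20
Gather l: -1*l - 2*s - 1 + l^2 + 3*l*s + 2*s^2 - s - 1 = l^2 + l*(3*s - 1) + 2*s^2 - 3*s - 2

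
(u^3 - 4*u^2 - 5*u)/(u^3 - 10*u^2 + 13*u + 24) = u*(u - 5)/(u^2 - 11*u + 24)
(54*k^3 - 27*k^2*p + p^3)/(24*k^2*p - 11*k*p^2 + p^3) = (-18*k^2 + 3*k*p + p^2)/(p*(-8*k + p))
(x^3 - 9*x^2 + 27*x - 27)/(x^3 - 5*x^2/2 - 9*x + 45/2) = 2*(x^2 - 6*x + 9)/(2*x^2 + x - 15)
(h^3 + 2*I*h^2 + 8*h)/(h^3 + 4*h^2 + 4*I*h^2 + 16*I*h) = (h - 2*I)/(h + 4)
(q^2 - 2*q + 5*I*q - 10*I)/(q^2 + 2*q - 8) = (q + 5*I)/(q + 4)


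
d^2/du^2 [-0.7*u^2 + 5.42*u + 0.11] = -1.40000000000000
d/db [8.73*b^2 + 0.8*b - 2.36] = 17.46*b + 0.8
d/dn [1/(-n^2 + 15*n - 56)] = (2*n - 15)/(n^2 - 15*n + 56)^2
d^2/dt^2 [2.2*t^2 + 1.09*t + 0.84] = 4.40000000000000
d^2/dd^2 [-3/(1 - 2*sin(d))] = 6*(-sin(d) + cos(2*d) + 3)/(2*sin(d) - 1)^3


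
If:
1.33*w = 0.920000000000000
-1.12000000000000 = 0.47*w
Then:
No Solution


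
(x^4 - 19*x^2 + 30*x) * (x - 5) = x^5 - 5*x^4 - 19*x^3 + 125*x^2 - 150*x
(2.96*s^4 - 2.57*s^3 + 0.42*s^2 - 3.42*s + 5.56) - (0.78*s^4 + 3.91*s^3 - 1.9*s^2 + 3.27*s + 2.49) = 2.18*s^4 - 6.48*s^3 + 2.32*s^2 - 6.69*s + 3.07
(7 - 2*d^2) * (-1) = 2*d^2 - 7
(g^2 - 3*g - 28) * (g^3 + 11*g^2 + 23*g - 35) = g^5 + 8*g^4 - 38*g^3 - 412*g^2 - 539*g + 980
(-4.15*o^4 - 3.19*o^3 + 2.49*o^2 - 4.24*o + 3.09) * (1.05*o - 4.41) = -4.3575*o^5 + 14.952*o^4 + 16.6824*o^3 - 15.4329*o^2 + 21.9429*o - 13.6269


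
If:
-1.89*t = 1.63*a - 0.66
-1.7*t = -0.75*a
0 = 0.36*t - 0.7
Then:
No Solution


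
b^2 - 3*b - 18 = (b - 6)*(b + 3)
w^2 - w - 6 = (w - 3)*(w + 2)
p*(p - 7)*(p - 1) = p^3 - 8*p^2 + 7*p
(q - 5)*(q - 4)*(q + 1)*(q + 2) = q^4 - 6*q^3 - 5*q^2 + 42*q + 40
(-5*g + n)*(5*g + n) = -25*g^2 + n^2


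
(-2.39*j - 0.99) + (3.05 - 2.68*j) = 2.06 - 5.07*j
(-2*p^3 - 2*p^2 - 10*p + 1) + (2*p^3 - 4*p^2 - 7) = -6*p^2 - 10*p - 6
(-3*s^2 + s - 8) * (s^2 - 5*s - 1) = -3*s^4 + 16*s^3 - 10*s^2 + 39*s + 8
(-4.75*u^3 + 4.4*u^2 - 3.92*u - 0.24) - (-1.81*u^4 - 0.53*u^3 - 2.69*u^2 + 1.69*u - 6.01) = 1.81*u^4 - 4.22*u^3 + 7.09*u^2 - 5.61*u + 5.77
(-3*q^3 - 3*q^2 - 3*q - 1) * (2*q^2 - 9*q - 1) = -6*q^5 + 21*q^4 + 24*q^3 + 28*q^2 + 12*q + 1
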